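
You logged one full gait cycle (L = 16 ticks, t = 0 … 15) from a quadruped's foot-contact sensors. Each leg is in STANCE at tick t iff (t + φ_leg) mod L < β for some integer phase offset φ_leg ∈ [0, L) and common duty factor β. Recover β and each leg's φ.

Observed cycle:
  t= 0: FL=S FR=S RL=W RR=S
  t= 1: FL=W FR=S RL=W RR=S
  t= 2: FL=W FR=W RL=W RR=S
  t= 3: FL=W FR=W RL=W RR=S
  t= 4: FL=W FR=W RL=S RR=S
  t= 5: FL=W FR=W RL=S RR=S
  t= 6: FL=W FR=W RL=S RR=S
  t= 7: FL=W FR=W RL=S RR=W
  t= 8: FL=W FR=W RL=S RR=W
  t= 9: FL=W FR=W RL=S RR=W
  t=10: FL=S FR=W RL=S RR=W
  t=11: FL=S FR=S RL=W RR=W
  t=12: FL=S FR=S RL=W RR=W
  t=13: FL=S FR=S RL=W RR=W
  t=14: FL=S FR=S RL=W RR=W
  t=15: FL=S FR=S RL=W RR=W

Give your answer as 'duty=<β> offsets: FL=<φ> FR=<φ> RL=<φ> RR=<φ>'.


duty β = stance ticks per leg = 7
FL: stance ticks = 7; W→S at t=10 → φ=6
FR: stance ticks = 7; W→S at t=11 → φ=5
RL: stance ticks = 7; W→S at t=4 → φ=12
RR: stance ticks = 7; W→S at t=0 → φ=0

duty=7 offsets: FL=6 FR=5 RL=12 RR=0


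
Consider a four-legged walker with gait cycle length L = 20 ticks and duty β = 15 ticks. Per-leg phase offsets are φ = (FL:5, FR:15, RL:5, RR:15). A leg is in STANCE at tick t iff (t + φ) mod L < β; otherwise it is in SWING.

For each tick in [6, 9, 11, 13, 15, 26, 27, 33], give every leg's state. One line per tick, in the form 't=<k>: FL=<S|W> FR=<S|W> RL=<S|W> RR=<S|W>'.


t=6: FL=S FR=S RL=S RR=S
t=9: FL=S FR=S RL=S RR=S
t=11: FL=W FR=S RL=W RR=S
t=13: FL=W FR=S RL=W RR=S
t=15: FL=S FR=S RL=S RR=S
t=26: FL=S FR=S RL=S RR=S
t=27: FL=S FR=S RL=S RR=S
t=33: FL=W FR=S RL=W RR=S

t=6: phase=(11,1,11,1) vs β=15 → FL=S FR=S RL=S RR=S
t=9: phase=(14,4,14,4) vs β=15 → FL=S FR=S RL=S RR=S
t=11: phase=(16,6,16,6) vs β=15 → FL=W FR=S RL=W RR=S
t=13: phase=(18,8,18,8) vs β=15 → FL=W FR=S RL=W RR=S
t=15: phase=(0,10,0,10) vs β=15 → FL=S FR=S RL=S RR=S
t=26: phase=(11,1,11,1) vs β=15 → FL=S FR=S RL=S RR=S
t=27: phase=(12,2,12,2) vs β=15 → FL=S FR=S RL=S RR=S
t=33: phase=(18,8,18,8) vs β=15 → FL=W FR=S RL=W RR=S


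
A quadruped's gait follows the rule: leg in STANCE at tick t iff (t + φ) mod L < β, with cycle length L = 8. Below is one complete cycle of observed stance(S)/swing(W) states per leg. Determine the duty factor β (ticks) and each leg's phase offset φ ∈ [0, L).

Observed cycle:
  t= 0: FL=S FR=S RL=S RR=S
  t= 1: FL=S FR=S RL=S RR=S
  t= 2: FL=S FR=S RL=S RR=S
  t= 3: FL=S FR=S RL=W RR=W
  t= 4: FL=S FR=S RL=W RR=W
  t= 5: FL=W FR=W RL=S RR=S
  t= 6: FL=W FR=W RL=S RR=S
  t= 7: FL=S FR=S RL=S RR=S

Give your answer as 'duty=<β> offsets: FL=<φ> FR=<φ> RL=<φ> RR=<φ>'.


duty=6 offsets: FL=1 FR=1 RL=3 RR=3

duty β = stance ticks per leg = 6
FL: stance ticks = 6; W→S at t=7 → φ=1
FR: stance ticks = 6; W→S at t=7 → φ=1
RL: stance ticks = 6; W→S at t=5 → φ=3
RR: stance ticks = 6; W→S at t=5 → φ=3


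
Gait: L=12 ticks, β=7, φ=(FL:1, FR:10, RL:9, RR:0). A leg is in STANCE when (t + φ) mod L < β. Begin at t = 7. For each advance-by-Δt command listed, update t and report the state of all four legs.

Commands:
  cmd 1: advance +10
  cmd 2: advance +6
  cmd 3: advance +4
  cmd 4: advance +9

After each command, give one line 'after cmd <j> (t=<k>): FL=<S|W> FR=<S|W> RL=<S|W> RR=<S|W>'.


start t=7: FL=W FR=S RL=S RR=W
cmd 1: advance +10 → t=17, phase=(6,3,2,5) → FL=S FR=S RL=S RR=S
cmd 2: advance +6 → t=23, phase=(0,9,8,11) → FL=S FR=W RL=W RR=W
cmd 3: advance +4 → t=27, phase=(4,1,0,3) → FL=S FR=S RL=S RR=S
cmd 4: advance +9 → t=36, phase=(1,10,9,0) → FL=S FR=W RL=W RR=S

after cmd 1 (t=17): FL=S FR=S RL=S RR=S
after cmd 2 (t=23): FL=S FR=W RL=W RR=W
after cmd 3 (t=27): FL=S FR=S RL=S RR=S
after cmd 4 (t=36): FL=S FR=W RL=W RR=S


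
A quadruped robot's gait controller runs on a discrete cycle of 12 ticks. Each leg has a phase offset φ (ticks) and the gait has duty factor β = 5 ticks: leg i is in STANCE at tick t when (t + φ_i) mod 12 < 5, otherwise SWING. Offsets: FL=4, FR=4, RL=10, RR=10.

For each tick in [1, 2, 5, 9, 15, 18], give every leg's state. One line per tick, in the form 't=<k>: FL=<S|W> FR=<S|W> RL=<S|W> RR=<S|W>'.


t=1: FL=W FR=W RL=W RR=W
t=2: FL=W FR=W RL=S RR=S
t=5: FL=W FR=W RL=S RR=S
t=9: FL=S FR=S RL=W RR=W
t=15: FL=W FR=W RL=S RR=S
t=18: FL=W FR=W RL=S RR=S

t=1: phase=(5,5,11,11) vs β=5 → FL=W FR=W RL=W RR=W
t=2: phase=(6,6,0,0) vs β=5 → FL=W FR=W RL=S RR=S
t=5: phase=(9,9,3,3) vs β=5 → FL=W FR=W RL=S RR=S
t=9: phase=(1,1,7,7) vs β=5 → FL=S FR=S RL=W RR=W
t=15: phase=(7,7,1,1) vs β=5 → FL=W FR=W RL=S RR=S
t=18: phase=(10,10,4,4) vs β=5 → FL=W FR=W RL=S RR=S


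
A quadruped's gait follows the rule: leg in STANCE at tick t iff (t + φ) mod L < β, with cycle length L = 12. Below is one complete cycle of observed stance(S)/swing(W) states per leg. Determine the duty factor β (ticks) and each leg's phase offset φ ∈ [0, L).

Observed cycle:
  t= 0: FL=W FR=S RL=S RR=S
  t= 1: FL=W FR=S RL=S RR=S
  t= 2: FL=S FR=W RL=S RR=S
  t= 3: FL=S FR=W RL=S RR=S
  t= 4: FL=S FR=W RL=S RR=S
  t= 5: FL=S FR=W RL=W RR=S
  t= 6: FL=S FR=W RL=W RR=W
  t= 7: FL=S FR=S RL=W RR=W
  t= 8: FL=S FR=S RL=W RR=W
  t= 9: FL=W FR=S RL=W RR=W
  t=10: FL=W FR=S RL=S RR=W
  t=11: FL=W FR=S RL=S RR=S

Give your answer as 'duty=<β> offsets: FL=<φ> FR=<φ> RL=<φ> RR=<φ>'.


duty=7 offsets: FL=10 FR=5 RL=2 RR=1

duty β = stance ticks per leg = 7
FL: stance ticks = 7; W→S at t=2 → φ=10
FR: stance ticks = 7; W→S at t=7 → φ=5
RL: stance ticks = 7; W→S at t=10 → φ=2
RR: stance ticks = 7; W→S at t=11 → φ=1


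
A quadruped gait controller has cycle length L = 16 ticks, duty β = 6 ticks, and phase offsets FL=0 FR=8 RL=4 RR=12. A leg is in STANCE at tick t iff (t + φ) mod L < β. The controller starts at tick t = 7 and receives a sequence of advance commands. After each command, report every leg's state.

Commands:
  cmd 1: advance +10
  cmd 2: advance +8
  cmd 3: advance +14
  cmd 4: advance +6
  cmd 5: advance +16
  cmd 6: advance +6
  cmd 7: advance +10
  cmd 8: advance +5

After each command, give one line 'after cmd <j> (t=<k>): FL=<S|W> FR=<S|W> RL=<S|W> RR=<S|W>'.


after cmd 1 (t=17): FL=S FR=W RL=S RR=W
after cmd 2 (t=25): FL=W FR=S RL=W RR=S
after cmd 3 (t=39): FL=W FR=W RL=W RR=S
after cmd 4 (t=45): FL=W FR=S RL=S RR=W
after cmd 5 (t=61): FL=W FR=S RL=S RR=W
after cmd 6 (t=67): FL=S FR=W RL=W RR=W
after cmd 7 (t=77): FL=W FR=S RL=S RR=W
after cmd 8 (t=82): FL=S FR=W RL=W RR=W

start t=7: FL=W FR=W RL=W RR=S
cmd 1: advance +10 → t=17, phase=(1,9,5,13) → FL=S FR=W RL=S RR=W
cmd 2: advance +8 → t=25, phase=(9,1,13,5) → FL=W FR=S RL=W RR=S
cmd 3: advance +14 → t=39, phase=(7,15,11,3) → FL=W FR=W RL=W RR=S
cmd 4: advance +6 → t=45, phase=(13,5,1,9) → FL=W FR=S RL=S RR=W
cmd 5: advance +16 → t=61, phase=(13,5,1,9) → FL=W FR=S RL=S RR=W
cmd 6: advance +6 → t=67, phase=(3,11,7,15) → FL=S FR=W RL=W RR=W
cmd 7: advance +10 → t=77, phase=(13,5,1,9) → FL=W FR=S RL=S RR=W
cmd 8: advance +5 → t=82, phase=(2,10,6,14) → FL=S FR=W RL=W RR=W


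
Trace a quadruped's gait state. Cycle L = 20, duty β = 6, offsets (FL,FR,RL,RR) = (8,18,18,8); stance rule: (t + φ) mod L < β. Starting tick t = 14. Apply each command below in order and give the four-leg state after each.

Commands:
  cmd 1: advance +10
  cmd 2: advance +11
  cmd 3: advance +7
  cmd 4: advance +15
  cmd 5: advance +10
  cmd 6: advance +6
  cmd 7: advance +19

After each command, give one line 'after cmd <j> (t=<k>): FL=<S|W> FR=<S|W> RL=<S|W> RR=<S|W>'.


start t=14: FL=S FR=W RL=W RR=S
cmd 1: advance +10 → t=24, phase=(12,2,2,12) → FL=W FR=S RL=S RR=W
cmd 2: advance +11 → t=35, phase=(3,13,13,3) → FL=S FR=W RL=W RR=S
cmd 3: advance +7 → t=42, phase=(10,0,0,10) → FL=W FR=S RL=S RR=W
cmd 4: advance +15 → t=57, phase=(5,15,15,5) → FL=S FR=W RL=W RR=S
cmd 5: advance +10 → t=67, phase=(15,5,5,15) → FL=W FR=S RL=S RR=W
cmd 6: advance +6 → t=73, phase=(1,11,11,1) → FL=S FR=W RL=W RR=S
cmd 7: advance +19 → t=92, phase=(0,10,10,0) → FL=S FR=W RL=W RR=S

after cmd 1 (t=24): FL=W FR=S RL=S RR=W
after cmd 2 (t=35): FL=S FR=W RL=W RR=S
after cmd 3 (t=42): FL=W FR=S RL=S RR=W
after cmd 4 (t=57): FL=S FR=W RL=W RR=S
after cmd 5 (t=67): FL=W FR=S RL=S RR=W
after cmd 6 (t=73): FL=S FR=W RL=W RR=S
after cmd 7 (t=92): FL=S FR=W RL=W RR=S


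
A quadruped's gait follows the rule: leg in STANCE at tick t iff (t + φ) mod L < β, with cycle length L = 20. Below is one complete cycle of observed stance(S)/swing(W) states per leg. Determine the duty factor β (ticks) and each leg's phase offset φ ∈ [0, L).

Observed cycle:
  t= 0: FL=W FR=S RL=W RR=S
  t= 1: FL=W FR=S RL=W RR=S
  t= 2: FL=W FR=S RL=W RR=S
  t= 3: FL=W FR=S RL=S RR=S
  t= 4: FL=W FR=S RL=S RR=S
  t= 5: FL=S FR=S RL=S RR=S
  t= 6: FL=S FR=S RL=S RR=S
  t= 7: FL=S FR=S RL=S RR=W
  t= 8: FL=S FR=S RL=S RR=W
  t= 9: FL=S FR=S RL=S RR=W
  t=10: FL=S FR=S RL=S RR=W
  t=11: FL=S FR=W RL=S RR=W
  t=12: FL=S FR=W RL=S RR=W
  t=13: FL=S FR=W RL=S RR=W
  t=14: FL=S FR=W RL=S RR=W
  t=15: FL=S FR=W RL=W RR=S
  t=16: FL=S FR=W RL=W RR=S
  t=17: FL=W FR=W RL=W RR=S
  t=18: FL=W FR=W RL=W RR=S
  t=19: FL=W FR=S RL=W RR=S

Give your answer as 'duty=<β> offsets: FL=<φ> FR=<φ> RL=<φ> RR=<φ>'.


duty=12 offsets: FL=15 FR=1 RL=17 RR=5

duty β = stance ticks per leg = 12
FL: stance ticks = 12; W→S at t=5 → φ=15
FR: stance ticks = 12; W→S at t=19 → φ=1
RL: stance ticks = 12; W→S at t=3 → φ=17
RR: stance ticks = 12; W→S at t=15 → φ=5


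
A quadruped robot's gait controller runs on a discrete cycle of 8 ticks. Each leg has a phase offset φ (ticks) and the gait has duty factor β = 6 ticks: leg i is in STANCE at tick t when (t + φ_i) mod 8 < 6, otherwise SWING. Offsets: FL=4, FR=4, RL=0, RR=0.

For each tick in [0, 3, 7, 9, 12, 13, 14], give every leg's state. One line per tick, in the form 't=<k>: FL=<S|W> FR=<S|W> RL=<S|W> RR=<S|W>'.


t=0: phase=(4,4,0,0) vs β=6 → FL=S FR=S RL=S RR=S
t=3: phase=(7,7,3,3) vs β=6 → FL=W FR=W RL=S RR=S
t=7: phase=(3,3,7,7) vs β=6 → FL=S FR=S RL=W RR=W
t=9: phase=(5,5,1,1) vs β=6 → FL=S FR=S RL=S RR=S
t=12: phase=(0,0,4,4) vs β=6 → FL=S FR=S RL=S RR=S
t=13: phase=(1,1,5,5) vs β=6 → FL=S FR=S RL=S RR=S
t=14: phase=(2,2,6,6) vs β=6 → FL=S FR=S RL=W RR=W

t=0: FL=S FR=S RL=S RR=S
t=3: FL=W FR=W RL=S RR=S
t=7: FL=S FR=S RL=W RR=W
t=9: FL=S FR=S RL=S RR=S
t=12: FL=S FR=S RL=S RR=S
t=13: FL=S FR=S RL=S RR=S
t=14: FL=S FR=S RL=W RR=W


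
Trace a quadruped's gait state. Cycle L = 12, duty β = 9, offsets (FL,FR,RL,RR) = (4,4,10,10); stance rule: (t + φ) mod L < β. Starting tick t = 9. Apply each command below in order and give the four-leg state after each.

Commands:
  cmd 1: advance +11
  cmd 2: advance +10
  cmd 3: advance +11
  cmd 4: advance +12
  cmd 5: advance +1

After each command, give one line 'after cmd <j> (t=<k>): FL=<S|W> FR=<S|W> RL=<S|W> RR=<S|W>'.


after cmd 1 (t=20): FL=S FR=S RL=S RR=S
after cmd 2 (t=30): FL=W FR=W RL=S RR=S
after cmd 3 (t=41): FL=W FR=W RL=S RR=S
after cmd 4 (t=53): FL=W FR=W RL=S RR=S
after cmd 5 (t=54): FL=W FR=W RL=S RR=S

start t=9: FL=S FR=S RL=S RR=S
cmd 1: advance +11 → t=20, phase=(0,0,6,6) → FL=S FR=S RL=S RR=S
cmd 2: advance +10 → t=30, phase=(10,10,4,4) → FL=W FR=W RL=S RR=S
cmd 3: advance +11 → t=41, phase=(9,9,3,3) → FL=W FR=W RL=S RR=S
cmd 4: advance +12 → t=53, phase=(9,9,3,3) → FL=W FR=W RL=S RR=S
cmd 5: advance +1 → t=54, phase=(10,10,4,4) → FL=W FR=W RL=S RR=S


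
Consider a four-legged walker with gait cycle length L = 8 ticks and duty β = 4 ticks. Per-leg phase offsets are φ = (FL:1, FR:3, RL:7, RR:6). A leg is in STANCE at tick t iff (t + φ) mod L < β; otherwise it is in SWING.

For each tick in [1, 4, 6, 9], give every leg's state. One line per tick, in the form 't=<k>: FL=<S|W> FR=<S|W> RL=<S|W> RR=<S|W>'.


t=1: phase=(2,4,0,7) vs β=4 → FL=S FR=W RL=S RR=W
t=4: phase=(5,7,3,2) vs β=4 → FL=W FR=W RL=S RR=S
t=6: phase=(7,1,5,4) vs β=4 → FL=W FR=S RL=W RR=W
t=9: phase=(2,4,0,7) vs β=4 → FL=S FR=W RL=S RR=W

t=1: FL=S FR=W RL=S RR=W
t=4: FL=W FR=W RL=S RR=S
t=6: FL=W FR=S RL=W RR=W
t=9: FL=S FR=W RL=S RR=W


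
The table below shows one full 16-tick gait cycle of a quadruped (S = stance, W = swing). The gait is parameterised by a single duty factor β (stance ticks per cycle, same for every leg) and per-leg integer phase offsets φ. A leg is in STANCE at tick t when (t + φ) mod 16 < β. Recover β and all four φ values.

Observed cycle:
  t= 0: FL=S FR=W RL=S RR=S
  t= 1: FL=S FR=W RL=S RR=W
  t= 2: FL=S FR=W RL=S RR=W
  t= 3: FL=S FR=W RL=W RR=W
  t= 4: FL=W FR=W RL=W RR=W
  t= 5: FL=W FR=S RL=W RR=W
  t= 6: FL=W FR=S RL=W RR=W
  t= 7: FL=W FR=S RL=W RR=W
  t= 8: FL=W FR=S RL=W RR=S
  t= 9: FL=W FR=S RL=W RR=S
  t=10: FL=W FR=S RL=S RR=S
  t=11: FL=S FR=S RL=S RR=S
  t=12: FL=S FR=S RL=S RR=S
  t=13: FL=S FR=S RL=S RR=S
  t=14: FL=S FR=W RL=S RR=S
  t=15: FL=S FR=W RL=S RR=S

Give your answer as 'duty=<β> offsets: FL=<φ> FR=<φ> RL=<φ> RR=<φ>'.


duty=9 offsets: FL=5 FR=11 RL=6 RR=8

duty β = stance ticks per leg = 9
FL: stance ticks = 9; W→S at t=11 → φ=5
FR: stance ticks = 9; W→S at t=5 → φ=11
RL: stance ticks = 9; W→S at t=10 → φ=6
RR: stance ticks = 9; W→S at t=8 → φ=8


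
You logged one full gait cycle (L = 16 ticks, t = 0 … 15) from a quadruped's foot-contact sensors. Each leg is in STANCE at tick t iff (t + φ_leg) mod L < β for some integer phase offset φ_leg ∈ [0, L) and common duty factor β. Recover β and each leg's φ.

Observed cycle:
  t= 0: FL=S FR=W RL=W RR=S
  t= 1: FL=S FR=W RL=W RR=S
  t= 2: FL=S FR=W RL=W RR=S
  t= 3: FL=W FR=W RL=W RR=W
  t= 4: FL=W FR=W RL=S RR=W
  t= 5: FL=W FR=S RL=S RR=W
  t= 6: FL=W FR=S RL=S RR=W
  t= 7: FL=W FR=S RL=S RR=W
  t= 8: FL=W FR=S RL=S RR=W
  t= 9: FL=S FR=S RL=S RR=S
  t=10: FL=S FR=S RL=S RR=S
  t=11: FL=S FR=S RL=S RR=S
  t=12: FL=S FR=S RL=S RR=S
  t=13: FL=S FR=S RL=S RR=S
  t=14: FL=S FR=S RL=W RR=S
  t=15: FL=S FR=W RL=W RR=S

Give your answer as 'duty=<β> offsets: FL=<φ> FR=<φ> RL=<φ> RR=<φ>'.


duty=10 offsets: FL=7 FR=11 RL=12 RR=7

duty β = stance ticks per leg = 10
FL: stance ticks = 10; W→S at t=9 → φ=7
FR: stance ticks = 10; W→S at t=5 → φ=11
RL: stance ticks = 10; W→S at t=4 → φ=12
RR: stance ticks = 10; W→S at t=9 → φ=7


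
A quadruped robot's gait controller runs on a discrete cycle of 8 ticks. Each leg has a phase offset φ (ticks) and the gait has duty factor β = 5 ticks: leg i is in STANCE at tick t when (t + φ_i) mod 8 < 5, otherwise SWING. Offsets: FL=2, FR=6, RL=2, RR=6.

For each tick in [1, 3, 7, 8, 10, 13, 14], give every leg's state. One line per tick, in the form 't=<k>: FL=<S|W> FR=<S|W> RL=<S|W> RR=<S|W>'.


t=1: phase=(3,7,3,7) vs β=5 → FL=S FR=W RL=S RR=W
t=3: phase=(5,1,5,1) vs β=5 → FL=W FR=S RL=W RR=S
t=7: phase=(1,5,1,5) vs β=5 → FL=S FR=W RL=S RR=W
t=8: phase=(2,6,2,6) vs β=5 → FL=S FR=W RL=S RR=W
t=10: phase=(4,0,4,0) vs β=5 → FL=S FR=S RL=S RR=S
t=13: phase=(7,3,7,3) vs β=5 → FL=W FR=S RL=W RR=S
t=14: phase=(0,4,0,4) vs β=5 → FL=S FR=S RL=S RR=S

t=1: FL=S FR=W RL=S RR=W
t=3: FL=W FR=S RL=W RR=S
t=7: FL=S FR=W RL=S RR=W
t=8: FL=S FR=W RL=S RR=W
t=10: FL=S FR=S RL=S RR=S
t=13: FL=W FR=S RL=W RR=S
t=14: FL=S FR=S RL=S RR=S


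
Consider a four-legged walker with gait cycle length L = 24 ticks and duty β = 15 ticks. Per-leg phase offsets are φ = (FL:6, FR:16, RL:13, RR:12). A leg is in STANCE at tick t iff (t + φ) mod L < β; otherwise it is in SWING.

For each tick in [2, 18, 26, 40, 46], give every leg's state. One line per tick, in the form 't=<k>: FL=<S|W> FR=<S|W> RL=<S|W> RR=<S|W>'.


t=2: phase=(8,18,15,14) vs β=15 → FL=S FR=W RL=W RR=S
t=18: phase=(0,10,7,6) vs β=15 → FL=S FR=S RL=S RR=S
t=26: phase=(8,18,15,14) vs β=15 → FL=S FR=W RL=W RR=S
t=40: phase=(22,8,5,4) vs β=15 → FL=W FR=S RL=S RR=S
t=46: phase=(4,14,11,10) vs β=15 → FL=S FR=S RL=S RR=S

t=2: FL=S FR=W RL=W RR=S
t=18: FL=S FR=S RL=S RR=S
t=26: FL=S FR=W RL=W RR=S
t=40: FL=W FR=S RL=S RR=S
t=46: FL=S FR=S RL=S RR=S


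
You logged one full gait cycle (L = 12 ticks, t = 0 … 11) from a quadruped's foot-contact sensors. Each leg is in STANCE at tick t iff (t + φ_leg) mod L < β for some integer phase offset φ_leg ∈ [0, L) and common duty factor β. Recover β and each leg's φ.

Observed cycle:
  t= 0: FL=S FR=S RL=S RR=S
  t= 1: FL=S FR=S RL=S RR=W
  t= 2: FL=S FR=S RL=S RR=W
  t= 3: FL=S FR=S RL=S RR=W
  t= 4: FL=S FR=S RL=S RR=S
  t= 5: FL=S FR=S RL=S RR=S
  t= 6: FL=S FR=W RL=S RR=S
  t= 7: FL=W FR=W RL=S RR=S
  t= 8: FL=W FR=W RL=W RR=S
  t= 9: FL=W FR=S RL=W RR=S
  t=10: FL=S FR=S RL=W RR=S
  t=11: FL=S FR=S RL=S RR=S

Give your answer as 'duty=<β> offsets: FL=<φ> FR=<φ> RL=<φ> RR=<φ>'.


duty β = stance ticks per leg = 9
FL: stance ticks = 9; W→S at t=10 → φ=2
FR: stance ticks = 9; W→S at t=9 → φ=3
RL: stance ticks = 9; W→S at t=11 → φ=1
RR: stance ticks = 9; W→S at t=4 → φ=8

duty=9 offsets: FL=2 FR=3 RL=1 RR=8


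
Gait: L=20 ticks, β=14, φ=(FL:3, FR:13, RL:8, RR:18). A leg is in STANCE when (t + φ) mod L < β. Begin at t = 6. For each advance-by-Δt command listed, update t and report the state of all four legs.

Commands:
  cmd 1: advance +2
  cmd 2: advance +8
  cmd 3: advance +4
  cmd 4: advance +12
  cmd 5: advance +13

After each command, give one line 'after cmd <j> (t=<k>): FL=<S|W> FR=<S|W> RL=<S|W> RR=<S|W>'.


after cmd 1 (t=8): FL=S FR=S RL=W RR=S
after cmd 2 (t=16): FL=W FR=S RL=S RR=W
after cmd 3 (t=20): FL=S FR=S RL=S RR=W
after cmd 4 (t=32): FL=W FR=S RL=S RR=S
after cmd 5 (t=45): FL=S FR=W RL=S RR=S

start t=6: FL=S FR=W RL=W RR=S
cmd 1: advance +2 → t=8, phase=(11,1,16,6) → FL=S FR=S RL=W RR=S
cmd 2: advance +8 → t=16, phase=(19,9,4,14) → FL=W FR=S RL=S RR=W
cmd 3: advance +4 → t=20, phase=(3,13,8,18) → FL=S FR=S RL=S RR=W
cmd 4: advance +12 → t=32, phase=(15,5,0,10) → FL=W FR=S RL=S RR=S
cmd 5: advance +13 → t=45, phase=(8,18,13,3) → FL=S FR=W RL=S RR=S


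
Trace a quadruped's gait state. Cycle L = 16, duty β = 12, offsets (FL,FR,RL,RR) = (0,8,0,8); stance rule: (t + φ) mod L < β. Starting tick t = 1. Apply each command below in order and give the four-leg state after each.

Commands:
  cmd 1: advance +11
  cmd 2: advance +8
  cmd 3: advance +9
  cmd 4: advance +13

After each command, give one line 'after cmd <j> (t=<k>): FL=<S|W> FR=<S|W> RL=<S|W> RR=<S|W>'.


start t=1: FL=S FR=S RL=S RR=S
cmd 1: advance +11 → t=12, phase=(12,4,12,4) → FL=W FR=S RL=W RR=S
cmd 2: advance +8 → t=20, phase=(4,12,4,12) → FL=S FR=W RL=S RR=W
cmd 3: advance +9 → t=29, phase=(13,5,13,5) → FL=W FR=S RL=W RR=S
cmd 4: advance +13 → t=42, phase=(10,2,10,2) → FL=S FR=S RL=S RR=S

after cmd 1 (t=12): FL=W FR=S RL=W RR=S
after cmd 2 (t=20): FL=S FR=W RL=S RR=W
after cmd 3 (t=29): FL=W FR=S RL=W RR=S
after cmd 4 (t=42): FL=S FR=S RL=S RR=S


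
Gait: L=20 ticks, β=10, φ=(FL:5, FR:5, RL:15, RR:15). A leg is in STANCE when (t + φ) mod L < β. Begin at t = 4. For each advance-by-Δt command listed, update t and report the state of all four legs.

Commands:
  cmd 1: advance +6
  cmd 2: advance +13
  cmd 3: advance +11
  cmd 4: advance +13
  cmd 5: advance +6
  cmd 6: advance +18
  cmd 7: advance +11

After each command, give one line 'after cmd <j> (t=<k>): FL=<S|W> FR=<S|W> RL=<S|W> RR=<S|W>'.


after cmd 1 (t=10): FL=W FR=W RL=S RR=S
after cmd 2 (t=23): FL=S FR=S RL=W RR=W
after cmd 3 (t=34): FL=W FR=W RL=S RR=S
after cmd 4 (t=47): FL=W FR=W RL=S RR=S
after cmd 5 (t=53): FL=W FR=W RL=S RR=S
after cmd 6 (t=71): FL=W FR=W RL=S RR=S
after cmd 7 (t=82): FL=S FR=S RL=W RR=W

start t=4: FL=S FR=S RL=W RR=W
cmd 1: advance +6 → t=10, phase=(15,15,5,5) → FL=W FR=W RL=S RR=S
cmd 2: advance +13 → t=23, phase=(8,8,18,18) → FL=S FR=S RL=W RR=W
cmd 3: advance +11 → t=34, phase=(19,19,9,9) → FL=W FR=W RL=S RR=S
cmd 4: advance +13 → t=47, phase=(12,12,2,2) → FL=W FR=W RL=S RR=S
cmd 5: advance +6 → t=53, phase=(18,18,8,8) → FL=W FR=W RL=S RR=S
cmd 6: advance +18 → t=71, phase=(16,16,6,6) → FL=W FR=W RL=S RR=S
cmd 7: advance +11 → t=82, phase=(7,7,17,17) → FL=S FR=S RL=W RR=W


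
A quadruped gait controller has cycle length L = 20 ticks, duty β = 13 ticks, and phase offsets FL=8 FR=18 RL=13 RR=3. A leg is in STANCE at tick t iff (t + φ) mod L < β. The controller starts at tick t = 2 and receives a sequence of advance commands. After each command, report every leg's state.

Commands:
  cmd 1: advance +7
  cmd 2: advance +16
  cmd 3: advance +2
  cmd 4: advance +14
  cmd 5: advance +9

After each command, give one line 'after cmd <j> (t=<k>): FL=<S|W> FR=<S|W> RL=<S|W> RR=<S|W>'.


start t=2: FL=S FR=S RL=W RR=S
cmd 1: advance +7 → t=9, phase=(17,7,2,12) → FL=W FR=S RL=S RR=S
cmd 2: advance +16 → t=25, phase=(13,3,18,8) → FL=W FR=S RL=W RR=S
cmd 3: advance +2 → t=27, phase=(15,5,0,10) → FL=W FR=S RL=S RR=S
cmd 4: advance +14 → t=41, phase=(9,19,14,4) → FL=S FR=W RL=W RR=S
cmd 5: advance +9 → t=50, phase=(18,8,3,13) → FL=W FR=S RL=S RR=W

after cmd 1 (t=9): FL=W FR=S RL=S RR=S
after cmd 2 (t=25): FL=W FR=S RL=W RR=S
after cmd 3 (t=27): FL=W FR=S RL=S RR=S
after cmd 4 (t=41): FL=S FR=W RL=W RR=S
after cmd 5 (t=50): FL=W FR=S RL=S RR=W


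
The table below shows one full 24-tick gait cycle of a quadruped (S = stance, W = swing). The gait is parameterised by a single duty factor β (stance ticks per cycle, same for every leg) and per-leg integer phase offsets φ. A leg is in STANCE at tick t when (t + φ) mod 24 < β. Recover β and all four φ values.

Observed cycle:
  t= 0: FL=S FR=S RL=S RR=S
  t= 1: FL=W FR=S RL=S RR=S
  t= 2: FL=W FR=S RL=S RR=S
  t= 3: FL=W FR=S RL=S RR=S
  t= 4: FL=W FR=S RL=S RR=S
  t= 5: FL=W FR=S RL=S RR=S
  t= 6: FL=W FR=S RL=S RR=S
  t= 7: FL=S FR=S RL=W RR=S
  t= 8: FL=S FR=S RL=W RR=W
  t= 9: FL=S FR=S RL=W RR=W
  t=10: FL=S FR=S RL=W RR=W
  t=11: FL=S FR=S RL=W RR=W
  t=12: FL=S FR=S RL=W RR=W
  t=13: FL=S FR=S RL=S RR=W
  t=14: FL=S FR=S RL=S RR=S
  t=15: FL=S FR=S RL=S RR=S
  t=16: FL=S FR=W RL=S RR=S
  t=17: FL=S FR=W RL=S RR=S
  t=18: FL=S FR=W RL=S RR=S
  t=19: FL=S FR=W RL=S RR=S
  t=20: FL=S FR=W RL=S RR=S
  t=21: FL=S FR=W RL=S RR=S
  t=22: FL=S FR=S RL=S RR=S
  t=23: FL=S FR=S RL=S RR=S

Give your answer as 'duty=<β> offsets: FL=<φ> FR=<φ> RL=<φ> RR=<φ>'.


duty β = stance ticks per leg = 18
FL: stance ticks = 18; W→S at t=7 → φ=17
FR: stance ticks = 18; W→S at t=22 → φ=2
RL: stance ticks = 18; W→S at t=13 → φ=11
RR: stance ticks = 18; W→S at t=14 → φ=10

duty=18 offsets: FL=17 FR=2 RL=11 RR=10


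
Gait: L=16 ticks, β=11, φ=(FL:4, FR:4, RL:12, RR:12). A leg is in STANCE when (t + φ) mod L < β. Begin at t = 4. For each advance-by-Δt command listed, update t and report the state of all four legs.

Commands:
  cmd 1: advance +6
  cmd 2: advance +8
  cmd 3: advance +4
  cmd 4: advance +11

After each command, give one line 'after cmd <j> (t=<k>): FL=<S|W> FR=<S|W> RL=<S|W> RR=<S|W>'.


after cmd 1 (t=10): FL=W FR=W RL=S RR=S
after cmd 2 (t=18): FL=S FR=S RL=W RR=W
after cmd 3 (t=22): FL=S FR=S RL=S RR=S
after cmd 4 (t=33): FL=S FR=S RL=W RR=W

start t=4: FL=S FR=S RL=S RR=S
cmd 1: advance +6 → t=10, phase=(14,14,6,6) → FL=W FR=W RL=S RR=S
cmd 2: advance +8 → t=18, phase=(6,6,14,14) → FL=S FR=S RL=W RR=W
cmd 3: advance +4 → t=22, phase=(10,10,2,2) → FL=S FR=S RL=S RR=S
cmd 4: advance +11 → t=33, phase=(5,5,13,13) → FL=S FR=S RL=W RR=W


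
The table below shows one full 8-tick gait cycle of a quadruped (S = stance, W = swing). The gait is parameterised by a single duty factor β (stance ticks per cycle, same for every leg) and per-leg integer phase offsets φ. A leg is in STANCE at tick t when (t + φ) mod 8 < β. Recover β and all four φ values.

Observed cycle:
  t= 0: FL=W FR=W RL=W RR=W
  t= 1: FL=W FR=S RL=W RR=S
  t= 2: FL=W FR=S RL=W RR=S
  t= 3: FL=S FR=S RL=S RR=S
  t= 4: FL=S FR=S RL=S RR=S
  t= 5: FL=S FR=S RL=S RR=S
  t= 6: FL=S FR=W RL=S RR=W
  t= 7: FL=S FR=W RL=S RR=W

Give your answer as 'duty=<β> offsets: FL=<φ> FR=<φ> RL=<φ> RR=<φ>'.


duty=5 offsets: FL=5 FR=7 RL=5 RR=7

duty β = stance ticks per leg = 5
FL: stance ticks = 5; W→S at t=3 → φ=5
FR: stance ticks = 5; W→S at t=1 → φ=7
RL: stance ticks = 5; W→S at t=3 → φ=5
RR: stance ticks = 5; W→S at t=1 → φ=7


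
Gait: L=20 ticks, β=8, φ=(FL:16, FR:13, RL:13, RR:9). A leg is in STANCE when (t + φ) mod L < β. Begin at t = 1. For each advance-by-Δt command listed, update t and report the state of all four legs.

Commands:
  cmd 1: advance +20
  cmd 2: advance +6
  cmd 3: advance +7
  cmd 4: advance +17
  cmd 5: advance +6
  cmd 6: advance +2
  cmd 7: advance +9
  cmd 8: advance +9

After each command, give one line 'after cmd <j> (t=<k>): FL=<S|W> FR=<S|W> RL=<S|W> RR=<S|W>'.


start t=1: FL=W FR=W RL=W RR=W
cmd 1: advance +20 → t=21, phase=(17,14,14,10) → FL=W FR=W RL=W RR=W
cmd 2: advance +6 → t=27, phase=(3,0,0,16) → FL=S FR=S RL=S RR=W
cmd 3: advance +7 → t=34, phase=(10,7,7,3) → FL=W FR=S RL=S RR=S
cmd 4: advance +17 → t=51, phase=(7,4,4,0) → FL=S FR=S RL=S RR=S
cmd 5: advance +6 → t=57, phase=(13,10,10,6) → FL=W FR=W RL=W RR=S
cmd 6: advance +2 → t=59, phase=(15,12,12,8) → FL=W FR=W RL=W RR=W
cmd 7: advance +9 → t=68, phase=(4,1,1,17) → FL=S FR=S RL=S RR=W
cmd 8: advance +9 → t=77, phase=(13,10,10,6) → FL=W FR=W RL=W RR=S

after cmd 1 (t=21): FL=W FR=W RL=W RR=W
after cmd 2 (t=27): FL=S FR=S RL=S RR=W
after cmd 3 (t=34): FL=W FR=S RL=S RR=S
after cmd 4 (t=51): FL=S FR=S RL=S RR=S
after cmd 5 (t=57): FL=W FR=W RL=W RR=S
after cmd 6 (t=59): FL=W FR=W RL=W RR=W
after cmd 7 (t=68): FL=S FR=S RL=S RR=W
after cmd 8 (t=77): FL=W FR=W RL=W RR=S


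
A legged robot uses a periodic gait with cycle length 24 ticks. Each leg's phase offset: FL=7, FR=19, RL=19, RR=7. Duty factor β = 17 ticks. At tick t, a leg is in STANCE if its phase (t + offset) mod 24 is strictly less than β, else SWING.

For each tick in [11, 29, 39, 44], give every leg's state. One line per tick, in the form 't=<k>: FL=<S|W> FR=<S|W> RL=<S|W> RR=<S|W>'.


t=11: phase=(18,6,6,18) vs β=17 → FL=W FR=S RL=S RR=W
t=29: phase=(12,0,0,12) vs β=17 → FL=S FR=S RL=S RR=S
t=39: phase=(22,10,10,22) vs β=17 → FL=W FR=S RL=S RR=W
t=44: phase=(3,15,15,3) vs β=17 → FL=S FR=S RL=S RR=S

t=11: FL=W FR=S RL=S RR=W
t=29: FL=S FR=S RL=S RR=S
t=39: FL=W FR=S RL=S RR=W
t=44: FL=S FR=S RL=S RR=S


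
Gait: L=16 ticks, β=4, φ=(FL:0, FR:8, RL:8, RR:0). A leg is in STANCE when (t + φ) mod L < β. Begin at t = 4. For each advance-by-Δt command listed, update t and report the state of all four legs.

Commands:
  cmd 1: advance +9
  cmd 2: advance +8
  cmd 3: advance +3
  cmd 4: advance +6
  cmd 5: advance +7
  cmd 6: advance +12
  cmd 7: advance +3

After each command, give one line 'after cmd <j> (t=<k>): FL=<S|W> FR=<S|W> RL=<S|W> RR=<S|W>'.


after cmd 1 (t=13): FL=W FR=W RL=W RR=W
after cmd 2 (t=21): FL=W FR=W RL=W RR=W
after cmd 3 (t=24): FL=W FR=S RL=S RR=W
after cmd 4 (t=30): FL=W FR=W RL=W RR=W
after cmd 5 (t=37): FL=W FR=W RL=W RR=W
after cmd 6 (t=49): FL=S FR=W RL=W RR=S
after cmd 7 (t=52): FL=W FR=W RL=W RR=W

start t=4: FL=W FR=W RL=W RR=W
cmd 1: advance +9 → t=13, phase=(13,5,5,13) → FL=W FR=W RL=W RR=W
cmd 2: advance +8 → t=21, phase=(5,13,13,5) → FL=W FR=W RL=W RR=W
cmd 3: advance +3 → t=24, phase=(8,0,0,8) → FL=W FR=S RL=S RR=W
cmd 4: advance +6 → t=30, phase=(14,6,6,14) → FL=W FR=W RL=W RR=W
cmd 5: advance +7 → t=37, phase=(5,13,13,5) → FL=W FR=W RL=W RR=W
cmd 6: advance +12 → t=49, phase=(1,9,9,1) → FL=S FR=W RL=W RR=S
cmd 7: advance +3 → t=52, phase=(4,12,12,4) → FL=W FR=W RL=W RR=W


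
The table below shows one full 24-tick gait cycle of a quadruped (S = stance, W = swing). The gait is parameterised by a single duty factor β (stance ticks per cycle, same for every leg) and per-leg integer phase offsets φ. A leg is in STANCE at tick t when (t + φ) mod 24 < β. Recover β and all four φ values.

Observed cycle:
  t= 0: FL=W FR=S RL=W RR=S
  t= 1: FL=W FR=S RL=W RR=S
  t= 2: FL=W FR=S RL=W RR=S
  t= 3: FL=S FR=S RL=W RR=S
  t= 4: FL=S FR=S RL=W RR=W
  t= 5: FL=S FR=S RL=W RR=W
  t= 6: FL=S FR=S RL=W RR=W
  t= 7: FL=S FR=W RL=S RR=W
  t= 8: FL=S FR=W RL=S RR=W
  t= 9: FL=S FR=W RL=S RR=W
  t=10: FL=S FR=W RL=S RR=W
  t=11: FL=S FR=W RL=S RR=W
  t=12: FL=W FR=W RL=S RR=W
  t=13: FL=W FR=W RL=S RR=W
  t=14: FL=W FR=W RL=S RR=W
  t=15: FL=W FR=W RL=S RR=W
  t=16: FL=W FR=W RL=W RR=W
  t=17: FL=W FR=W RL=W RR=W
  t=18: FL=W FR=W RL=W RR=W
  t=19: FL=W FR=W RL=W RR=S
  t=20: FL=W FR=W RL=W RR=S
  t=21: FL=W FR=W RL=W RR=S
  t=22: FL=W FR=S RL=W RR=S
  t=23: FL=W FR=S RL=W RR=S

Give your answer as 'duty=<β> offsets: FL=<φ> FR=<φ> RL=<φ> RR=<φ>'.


duty=9 offsets: FL=21 FR=2 RL=17 RR=5

duty β = stance ticks per leg = 9
FL: stance ticks = 9; W→S at t=3 → φ=21
FR: stance ticks = 9; W→S at t=22 → φ=2
RL: stance ticks = 9; W→S at t=7 → φ=17
RR: stance ticks = 9; W→S at t=19 → φ=5


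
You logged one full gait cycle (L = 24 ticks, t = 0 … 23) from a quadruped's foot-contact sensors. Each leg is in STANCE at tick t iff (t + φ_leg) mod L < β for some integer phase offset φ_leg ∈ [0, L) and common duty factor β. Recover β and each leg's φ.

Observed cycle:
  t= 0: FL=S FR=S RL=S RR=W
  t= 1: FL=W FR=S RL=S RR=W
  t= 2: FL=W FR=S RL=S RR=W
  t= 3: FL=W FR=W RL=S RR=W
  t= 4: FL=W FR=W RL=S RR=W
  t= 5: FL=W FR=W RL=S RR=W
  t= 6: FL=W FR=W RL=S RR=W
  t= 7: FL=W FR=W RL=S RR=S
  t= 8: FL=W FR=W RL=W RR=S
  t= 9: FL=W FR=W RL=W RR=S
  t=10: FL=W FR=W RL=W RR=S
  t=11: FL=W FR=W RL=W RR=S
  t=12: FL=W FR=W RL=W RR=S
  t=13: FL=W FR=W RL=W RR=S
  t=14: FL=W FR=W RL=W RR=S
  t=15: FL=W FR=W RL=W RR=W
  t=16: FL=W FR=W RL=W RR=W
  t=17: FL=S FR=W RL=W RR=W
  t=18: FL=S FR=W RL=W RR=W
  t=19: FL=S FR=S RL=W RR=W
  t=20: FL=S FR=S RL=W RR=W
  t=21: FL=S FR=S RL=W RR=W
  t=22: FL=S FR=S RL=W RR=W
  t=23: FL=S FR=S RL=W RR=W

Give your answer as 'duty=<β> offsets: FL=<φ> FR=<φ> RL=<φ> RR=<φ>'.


duty β = stance ticks per leg = 8
FL: stance ticks = 8; W→S at t=17 → φ=7
FR: stance ticks = 8; W→S at t=19 → φ=5
RL: stance ticks = 8; W→S at t=0 → φ=0
RR: stance ticks = 8; W→S at t=7 → φ=17

duty=8 offsets: FL=7 FR=5 RL=0 RR=17


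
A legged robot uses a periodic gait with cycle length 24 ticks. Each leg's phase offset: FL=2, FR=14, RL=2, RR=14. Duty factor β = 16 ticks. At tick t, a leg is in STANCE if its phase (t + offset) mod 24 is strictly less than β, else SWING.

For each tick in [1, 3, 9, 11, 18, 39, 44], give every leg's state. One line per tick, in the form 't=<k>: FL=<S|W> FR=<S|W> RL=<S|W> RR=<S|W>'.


t=1: phase=(3,15,3,15) vs β=16 → FL=S FR=S RL=S RR=S
t=3: phase=(5,17,5,17) vs β=16 → FL=S FR=W RL=S RR=W
t=9: phase=(11,23,11,23) vs β=16 → FL=S FR=W RL=S RR=W
t=11: phase=(13,1,13,1) vs β=16 → FL=S FR=S RL=S RR=S
t=18: phase=(20,8,20,8) vs β=16 → FL=W FR=S RL=W RR=S
t=39: phase=(17,5,17,5) vs β=16 → FL=W FR=S RL=W RR=S
t=44: phase=(22,10,22,10) vs β=16 → FL=W FR=S RL=W RR=S

t=1: FL=S FR=S RL=S RR=S
t=3: FL=S FR=W RL=S RR=W
t=9: FL=S FR=W RL=S RR=W
t=11: FL=S FR=S RL=S RR=S
t=18: FL=W FR=S RL=W RR=S
t=39: FL=W FR=S RL=W RR=S
t=44: FL=W FR=S RL=W RR=S


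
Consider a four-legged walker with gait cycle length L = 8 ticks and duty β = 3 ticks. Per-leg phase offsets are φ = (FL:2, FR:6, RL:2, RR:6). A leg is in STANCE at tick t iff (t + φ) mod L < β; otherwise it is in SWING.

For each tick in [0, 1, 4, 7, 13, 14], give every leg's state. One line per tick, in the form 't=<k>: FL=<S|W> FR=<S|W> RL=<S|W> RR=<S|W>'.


t=0: FL=S FR=W RL=S RR=W
t=1: FL=W FR=W RL=W RR=W
t=4: FL=W FR=S RL=W RR=S
t=7: FL=S FR=W RL=S RR=W
t=13: FL=W FR=W RL=W RR=W
t=14: FL=S FR=W RL=S RR=W

t=0: phase=(2,6,2,6) vs β=3 → FL=S FR=W RL=S RR=W
t=1: phase=(3,7,3,7) vs β=3 → FL=W FR=W RL=W RR=W
t=4: phase=(6,2,6,2) vs β=3 → FL=W FR=S RL=W RR=S
t=7: phase=(1,5,1,5) vs β=3 → FL=S FR=W RL=S RR=W
t=13: phase=(7,3,7,3) vs β=3 → FL=W FR=W RL=W RR=W
t=14: phase=(0,4,0,4) vs β=3 → FL=S FR=W RL=S RR=W


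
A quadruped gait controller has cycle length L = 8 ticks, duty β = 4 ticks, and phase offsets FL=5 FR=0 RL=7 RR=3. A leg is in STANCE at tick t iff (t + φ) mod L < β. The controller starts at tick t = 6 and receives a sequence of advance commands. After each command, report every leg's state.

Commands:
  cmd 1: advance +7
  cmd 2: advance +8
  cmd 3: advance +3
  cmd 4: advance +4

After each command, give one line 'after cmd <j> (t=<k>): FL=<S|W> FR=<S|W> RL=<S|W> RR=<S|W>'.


start t=6: FL=S FR=W RL=W RR=S
cmd 1: advance +7 → t=13, phase=(2,5,4,0) → FL=S FR=W RL=W RR=S
cmd 2: advance +8 → t=21, phase=(2,5,4,0) → FL=S FR=W RL=W RR=S
cmd 3: advance +3 → t=24, phase=(5,0,7,3) → FL=W FR=S RL=W RR=S
cmd 4: advance +4 → t=28, phase=(1,4,3,7) → FL=S FR=W RL=S RR=W

after cmd 1 (t=13): FL=S FR=W RL=W RR=S
after cmd 2 (t=21): FL=S FR=W RL=W RR=S
after cmd 3 (t=24): FL=W FR=S RL=W RR=S
after cmd 4 (t=28): FL=S FR=W RL=S RR=W


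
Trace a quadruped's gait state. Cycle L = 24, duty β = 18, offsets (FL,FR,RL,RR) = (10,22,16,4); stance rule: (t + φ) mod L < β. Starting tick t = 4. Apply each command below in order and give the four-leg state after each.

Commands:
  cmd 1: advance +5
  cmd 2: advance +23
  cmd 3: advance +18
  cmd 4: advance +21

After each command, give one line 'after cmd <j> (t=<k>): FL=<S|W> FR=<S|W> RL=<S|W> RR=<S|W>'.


start t=4: FL=S FR=S RL=W RR=S
cmd 1: advance +5 → t=9, phase=(19,7,1,13) → FL=W FR=S RL=S RR=S
cmd 2: advance +23 → t=32, phase=(18,6,0,12) → FL=W FR=S RL=S RR=S
cmd 3: advance +18 → t=50, phase=(12,0,18,6) → FL=S FR=S RL=W RR=S
cmd 4: advance +21 → t=71, phase=(9,21,15,3) → FL=S FR=W RL=S RR=S

after cmd 1 (t=9): FL=W FR=S RL=S RR=S
after cmd 2 (t=32): FL=W FR=S RL=S RR=S
after cmd 3 (t=50): FL=S FR=S RL=W RR=S
after cmd 4 (t=71): FL=S FR=W RL=S RR=S


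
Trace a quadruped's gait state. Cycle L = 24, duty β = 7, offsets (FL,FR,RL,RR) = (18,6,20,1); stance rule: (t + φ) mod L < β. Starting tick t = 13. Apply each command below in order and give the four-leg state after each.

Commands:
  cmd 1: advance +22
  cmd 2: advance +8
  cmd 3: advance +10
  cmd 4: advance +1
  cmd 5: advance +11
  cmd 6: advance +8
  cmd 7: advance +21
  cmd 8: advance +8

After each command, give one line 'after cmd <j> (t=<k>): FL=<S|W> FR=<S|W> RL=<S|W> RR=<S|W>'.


after cmd 1 (t=35): FL=S FR=W RL=W RR=W
after cmd 2 (t=43): FL=W FR=S RL=W RR=W
after cmd 3 (t=53): FL=W FR=W RL=S RR=S
after cmd 4 (t=54): FL=S FR=W RL=S RR=W
after cmd 5 (t=65): FL=W FR=W RL=W RR=W
after cmd 6 (t=73): FL=W FR=W RL=W RR=S
after cmd 7 (t=94): FL=W FR=S RL=W RR=W
after cmd 8 (t=102): FL=S FR=W RL=S RR=W

start t=13: FL=W FR=W RL=W RR=W
cmd 1: advance +22 → t=35, phase=(5,17,7,12) → FL=S FR=W RL=W RR=W
cmd 2: advance +8 → t=43, phase=(13,1,15,20) → FL=W FR=S RL=W RR=W
cmd 3: advance +10 → t=53, phase=(23,11,1,6) → FL=W FR=W RL=S RR=S
cmd 4: advance +1 → t=54, phase=(0,12,2,7) → FL=S FR=W RL=S RR=W
cmd 5: advance +11 → t=65, phase=(11,23,13,18) → FL=W FR=W RL=W RR=W
cmd 6: advance +8 → t=73, phase=(19,7,21,2) → FL=W FR=W RL=W RR=S
cmd 7: advance +21 → t=94, phase=(16,4,18,23) → FL=W FR=S RL=W RR=W
cmd 8: advance +8 → t=102, phase=(0,12,2,7) → FL=S FR=W RL=S RR=W


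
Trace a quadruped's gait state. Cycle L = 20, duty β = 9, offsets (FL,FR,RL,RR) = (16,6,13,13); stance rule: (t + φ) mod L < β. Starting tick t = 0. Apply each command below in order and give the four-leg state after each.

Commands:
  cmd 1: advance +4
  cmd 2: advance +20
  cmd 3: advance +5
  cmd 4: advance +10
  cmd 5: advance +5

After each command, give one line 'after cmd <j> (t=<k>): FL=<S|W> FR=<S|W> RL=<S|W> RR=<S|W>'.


after cmd 1 (t=4): FL=S FR=W RL=W RR=W
after cmd 2 (t=24): FL=S FR=W RL=W RR=W
after cmd 3 (t=29): FL=S FR=W RL=S RR=S
after cmd 4 (t=39): FL=W FR=S RL=W RR=W
after cmd 5 (t=44): FL=S FR=W RL=W RR=W

start t=0: FL=W FR=S RL=W RR=W
cmd 1: advance +4 → t=4, phase=(0,10,17,17) → FL=S FR=W RL=W RR=W
cmd 2: advance +20 → t=24, phase=(0,10,17,17) → FL=S FR=W RL=W RR=W
cmd 3: advance +5 → t=29, phase=(5,15,2,2) → FL=S FR=W RL=S RR=S
cmd 4: advance +10 → t=39, phase=(15,5,12,12) → FL=W FR=S RL=W RR=W
cmd 5: advance +5 → t=44, phase=(0,10,17,17) → FL=S FR=W RL=W RR=W


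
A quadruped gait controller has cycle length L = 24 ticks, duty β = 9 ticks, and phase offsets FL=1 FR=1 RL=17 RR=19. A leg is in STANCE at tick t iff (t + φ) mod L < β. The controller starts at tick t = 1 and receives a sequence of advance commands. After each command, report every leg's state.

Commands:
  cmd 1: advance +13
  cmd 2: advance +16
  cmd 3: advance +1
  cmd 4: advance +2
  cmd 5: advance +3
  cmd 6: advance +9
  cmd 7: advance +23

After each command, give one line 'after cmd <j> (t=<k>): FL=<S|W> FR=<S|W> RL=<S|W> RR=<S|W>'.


after cmd 1 (t=14): FL=W FR=W RL=S RR=W
after cmd 2 (t=30): FL=S FR=S RL=W RR=S
after cmd 3 (t=31): FL=S FR=S RL=S RR=S
after cmd 4 (t=33): FL=W FR=W RL=S RR=S
after cmd 5 (t=36): FL=W FR=W RL=S RR=S
after cmd 6 (t=45): FL=W FR=W RL=W RR=W
after cmd 7 (t=68): FL=W FR=W RL=W RR=W

start t=1: FL=S FR=S RL=W RR=W
cmd 1: advance +13 → t=14, phase=(15,15,7,9) → FL=W FR=W RL=S RR=W
cmd 2: advance +16 → t=30, phase=(7,7,23,1) → FL=S FR=S RL=W RR=S
cmd 3: advance +1 → t=31, phase=(8,8,0,2) → FL=S FR=S RL=S RR=S
cmd 4: advance +2 → t=33, phase=(10,10,2,4) → FL=W FR=W RL=S RR=S
cmd 5: advance +3 → t=36, phase=(13,13,5,7) → FL=W FR=W RL=S RR=S
cmd 6: advance +9 → t=45, phase=(22,22,14,16) → FL=W FR=W RL=W RR=W
cmd 7: advance +23 → t=68, phase=(21,21,13,15) → FL=W FR=W RL=W RR=W


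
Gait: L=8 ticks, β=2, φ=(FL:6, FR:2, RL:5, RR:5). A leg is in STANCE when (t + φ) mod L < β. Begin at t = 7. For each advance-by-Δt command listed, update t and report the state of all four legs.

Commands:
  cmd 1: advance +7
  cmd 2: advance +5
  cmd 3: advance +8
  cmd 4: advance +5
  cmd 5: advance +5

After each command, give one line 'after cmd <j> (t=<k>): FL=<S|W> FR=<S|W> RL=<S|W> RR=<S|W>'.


after cmd 1 (t=14): FL=W FR=S RL=W RR=W
after cmd 2 (t=19): FL=S FR=W RL=S RR=S
after cmd 3 (t=27): FL=S FR=W RL=S RR=S
after cmd 4 (t=32): FL=W FR=W RL=W RR=W
after cmd 5 (t=37): FL=W FR=W RL=W RR=W

start t=7: FL=W FR=S RL=W RR=W
cmd 1: advance +7 → t=14, phase=(4,0,3,3) → FL=W FR=S RL=W RR=W
cmd 2: advance +5 → t=19, phase=(1,5,0,0) → FL=S FR=W RL=S RR=S
cmd 3: advance +8 → t=27, phase=(1,5,0,0) → FL=S FR=W RL=S RR=S
cmd 4: advance +5 → t=32, phase=(6,2,5,5) → FL=W FR=W RL=W RR=W
cmd 5: advance +5 → t=37, phase=(3,7,2,2) → FL=W FR=W RL=W RR=W


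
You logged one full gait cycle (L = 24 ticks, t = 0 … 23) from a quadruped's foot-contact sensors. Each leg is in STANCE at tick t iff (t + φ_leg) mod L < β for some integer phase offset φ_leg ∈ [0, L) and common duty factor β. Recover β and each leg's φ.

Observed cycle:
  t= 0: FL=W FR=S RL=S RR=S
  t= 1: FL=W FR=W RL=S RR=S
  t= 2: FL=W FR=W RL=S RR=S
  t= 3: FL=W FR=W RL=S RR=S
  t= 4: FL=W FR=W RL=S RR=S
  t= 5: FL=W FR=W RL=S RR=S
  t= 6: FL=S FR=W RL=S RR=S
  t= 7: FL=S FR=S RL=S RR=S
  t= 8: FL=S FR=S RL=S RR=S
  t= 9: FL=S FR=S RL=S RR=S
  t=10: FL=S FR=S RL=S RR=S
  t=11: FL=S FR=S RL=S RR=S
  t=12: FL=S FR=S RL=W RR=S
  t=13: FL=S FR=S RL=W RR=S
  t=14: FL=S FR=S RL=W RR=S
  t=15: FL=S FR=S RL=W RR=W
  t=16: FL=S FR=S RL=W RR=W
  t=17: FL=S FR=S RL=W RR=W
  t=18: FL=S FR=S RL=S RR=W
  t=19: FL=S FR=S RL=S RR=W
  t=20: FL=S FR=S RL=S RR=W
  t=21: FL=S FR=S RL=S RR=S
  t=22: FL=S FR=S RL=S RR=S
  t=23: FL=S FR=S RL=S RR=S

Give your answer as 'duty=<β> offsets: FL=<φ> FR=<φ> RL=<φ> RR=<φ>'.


duty=18 offsets: FL=18 FR=17 RL=6 RR=3

duty β = stance ticks per leg = 18
FL: stance ticks = 18; W→S at t=6 → φ=18
FR: stance ticks = 18; W→S at t=7 → φ=17
RL: stance ticks = 18; W→S at t=18 → φ=6
RR: stance ticks = 18; W→S at t=21 → φ=3


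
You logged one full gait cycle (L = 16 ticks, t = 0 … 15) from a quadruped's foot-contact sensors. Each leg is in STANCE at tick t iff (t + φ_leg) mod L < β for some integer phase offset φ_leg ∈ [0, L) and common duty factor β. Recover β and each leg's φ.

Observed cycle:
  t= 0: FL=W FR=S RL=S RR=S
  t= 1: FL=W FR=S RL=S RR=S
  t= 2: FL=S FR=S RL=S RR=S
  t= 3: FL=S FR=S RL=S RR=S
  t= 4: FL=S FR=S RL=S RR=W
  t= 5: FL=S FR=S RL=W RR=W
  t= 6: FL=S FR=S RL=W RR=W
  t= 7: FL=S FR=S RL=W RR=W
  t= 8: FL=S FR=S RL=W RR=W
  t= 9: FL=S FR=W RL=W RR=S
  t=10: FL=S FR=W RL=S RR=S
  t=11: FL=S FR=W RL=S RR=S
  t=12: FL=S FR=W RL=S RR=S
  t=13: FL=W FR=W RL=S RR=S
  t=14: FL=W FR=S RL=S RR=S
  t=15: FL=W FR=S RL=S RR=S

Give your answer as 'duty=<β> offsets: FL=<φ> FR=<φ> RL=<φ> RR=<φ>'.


duty=11 offsets: FL=14 FR=2 RL=6 RR=7

duty β = stance ticks per leg = 11
FL: stance ticks = 11; W→S at t=2 → φ=14
FR: stance ticks = 11; W→S at t=14 → φ=2
RL: stance ticks = 11; W→S at t=10 → φ=6
RR: stance ticks = 11; W→S at t=9 → φ=7
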